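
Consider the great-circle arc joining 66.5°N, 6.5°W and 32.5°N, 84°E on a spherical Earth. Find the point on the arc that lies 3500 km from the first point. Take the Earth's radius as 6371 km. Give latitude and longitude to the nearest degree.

Convert each endpoint to a unit vector on the sphere (x = cos φ cos λ, y = cos φ sin λ, z = sin φ).
The central angle between the endpoints is δ = arccos(p₁·p₂) ≈ 1.059 rad (60.7°). The total great-circle distance is δ·R ≈ 1.059 × 6371 ≈ 6746 km, so the target fraction is f = 3500/6746 ≈ 0.519.
Interpolate at f ≈ 0.519 with slerp weights a = sin((1−f)δ)/sin δ ≈ 0.560, b = sin(fδ)/sin δ ≈ 0.599.
p = a·p₁ + b·p₂ ≈ (0.274, 0.477, 0.835); φ = arcsin(p_z) ≈ 56.61°, λ = atan2(p_y, p_x) ≈ 60.09°.

≈ 57°N, 60°E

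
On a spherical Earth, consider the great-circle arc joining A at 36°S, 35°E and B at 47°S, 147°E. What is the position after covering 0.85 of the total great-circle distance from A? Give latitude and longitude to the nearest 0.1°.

≈ 53.5°S, 132.0°E

The haversine formula gives a central angle δ ≈ 1.346 rad (77.1°) between the endpoints.
Interpolate at f = 0.85 with slerp weights a = sin((1−f)δ)/sin δ ≈ 0.206, b = sin(fδ)/sin δ ≈ 0.934.
p = a·p₁ + b·p₂ ≈ (-0.398, 0.442, -0.804); φ = arcsin(p_z) ≈ -53.50°, λ = atan2(p_y, p_x) ≈ 131.97°.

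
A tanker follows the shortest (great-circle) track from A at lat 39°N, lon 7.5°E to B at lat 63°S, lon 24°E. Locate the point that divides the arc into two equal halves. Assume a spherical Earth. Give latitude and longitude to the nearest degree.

Write both endpoints as unit vectors p₁, p₂ with components (cos φ cos λ, cos φ sin λ, sin φ).
The central angle between the endpoints is δ = arccos(p₁·p₂) ≈ 1.795 rad (102.9°).
Interpolate at f = 1/2 with slerp weights a = sin((1−f)δ)/sin δ ≈ 0.802, b = sin(fδ)/sin δ ≈ 0.802.
p = a·p₁ + b·p₂ ≈ (0.950, 0.229, -0.210); φ = arcsin(p_z) ≈ -12.11°, λ = atan2(p_y, p_x) ≈ 13.57°.

≈ lat 12°S, lon 14°E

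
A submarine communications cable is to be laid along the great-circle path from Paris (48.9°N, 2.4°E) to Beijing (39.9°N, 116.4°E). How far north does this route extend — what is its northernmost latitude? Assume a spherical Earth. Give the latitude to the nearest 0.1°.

≈ 61.3°N

The great circle lies in the plane with unit normal n̂ = (p₁ × p₂)/|p₁ × p₂|.
Here n̂_z ≈ +0.480; the vertex latitude is φ_max = arccos|n̂_z| ≈ 61.3°.
Check via Clairaut: cos φ_max = |cos φ₁| · sin C = cos(48.9°)·sin(46.9°) ≈ 0.480, again giving ≈ 61.3°.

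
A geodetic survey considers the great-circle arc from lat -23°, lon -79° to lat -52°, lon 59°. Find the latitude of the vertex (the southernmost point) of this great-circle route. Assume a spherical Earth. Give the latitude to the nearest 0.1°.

The great circle lies in the plane with unit normal n̂ = (p₁ × p₂)/|p₁ × p₂|.
Here n̂_z ≈ +0.382; the vertex latitude is φ_max = arccos|n̂_z| ≈ 67.6°.
Check via Clairaut: cos φ_max = |cos φ₁| · sin C = cos(23.0°)·sin(155.5°) ≈ 0.382, again giving ≈ 67.6°.

≈ -67.6°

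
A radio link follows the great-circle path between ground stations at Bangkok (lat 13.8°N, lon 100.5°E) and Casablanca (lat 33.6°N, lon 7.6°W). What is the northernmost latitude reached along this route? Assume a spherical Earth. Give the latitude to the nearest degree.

The great circle lies in the plane with unit normal n̂ = (p₁ × p₂)/|p₁ × p₂|.
Here n̂_z ≈ -0.774; the vertex latitude is φ_max = arccos|n̂_z| ≈ 39.3°.
Check via Clairaut: cos φ_max = |cos φ₁| · sin C = cos(13.8°)·sin(52.9°) ≈ 0.774, again giving ≈ 39.3°.

≈ 39°N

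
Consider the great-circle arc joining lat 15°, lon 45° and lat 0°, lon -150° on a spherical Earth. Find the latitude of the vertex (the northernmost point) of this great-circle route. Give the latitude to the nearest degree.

The great circle lies in the plane with unit normal n̂ = (p₁ × p₂)/|p₁ × p₂|.
Here n̂_z ≈ +0.695; the vertex latitude is φ_max = arccos|n̂_z| ≈ 46.0°.
Check via Clairaut: cos φ_max = |cos φ₁| · sin C = cos(15.0°)·sin(46.0°) ≈ 0.695, again giving ≈ 46.0°.

≈ 46°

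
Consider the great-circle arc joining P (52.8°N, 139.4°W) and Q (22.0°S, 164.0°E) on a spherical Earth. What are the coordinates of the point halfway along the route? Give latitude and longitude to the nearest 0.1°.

≈ (17.3°N, 174.2°W)

From cos δ = sin φ₁ sin φ₂ + cos φ₁ cos φ₂ cos Δλ, the central angle is δ ≈ 1.561 rad (89.4°).
Interpolate at f = 1/2 with slerp weights a = sin((1−f)δ)/sin δ ≈ 0.704, b = sin(fδ)/sin δ ≈ 0.704.
p = a·p₁ + b·p₂ ≈ (-0.950, -0.097, 0.297); φ = arcsin(p_z) ≈ 17.27°, λ = atan2(p_y, p_x) ≈ -174.17°.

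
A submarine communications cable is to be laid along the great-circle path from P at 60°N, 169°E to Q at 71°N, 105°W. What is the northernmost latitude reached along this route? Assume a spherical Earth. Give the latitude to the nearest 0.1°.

The great circle lies in the plane with unit normal n̂ = (p₁ × p₂)/|p₁ × p₂|.
Here n̂_z ≈ +0.291; the vertex latitude is φ_max = arccos|n̂_z| ≈ 73.1°.
Check via Clairaut: cos φ_max = |cos φ₁| · sin C = cos(60.0°)·sin(35.6°) ≈ 0.291, again giving ≈ 73.1°.

≈ 73.1°N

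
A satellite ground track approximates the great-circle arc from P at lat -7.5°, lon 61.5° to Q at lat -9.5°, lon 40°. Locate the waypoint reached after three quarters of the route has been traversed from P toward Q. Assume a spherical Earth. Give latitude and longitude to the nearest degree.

≈ lat -9°, lon 45°

Convert each endpoint to a unit vector on the sphere (x = cos φ cos λ, y = cos φ sin λ, z = sin φ).
The central angle between the endpoints is δ = arccos(p₁·p₂) ≈ 0.373 rad (21.4°).
Interpolate at f = 3/4 with slerp weights a = sin((1−f)δ)/sin δ ≈ 0.256, b = sin(fδ)/sin δ ≈ 0.758.
p = a·p₁ + b·p₂ ≈ (0.693, 0.703, -0.158); φ = arcsin(p_z) ≈ -9.11°, λ = atan2(p_y, p_x) ≈ 45.40°.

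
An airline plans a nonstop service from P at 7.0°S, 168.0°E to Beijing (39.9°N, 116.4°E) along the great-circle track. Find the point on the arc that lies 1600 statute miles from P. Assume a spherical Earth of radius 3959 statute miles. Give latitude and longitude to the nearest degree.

Write both endpoints as unit vectors p₁, p₂ with components (cos φ cos λ, cos φ sin λ, sin φ).
The central angle between the endpoints is δ = arccos(p₁·p₂) ≈ 1.165 rad (66.7°). The total great-circle distance is δ·R ≈ 1.165 × 3959 ≈ 4612 mi, so the target fraction is f = 1600/4612 ≈ 0.347.
Interpolate at f ≈ 0.347 with slerp weights a = sin((1−f)δ)/sin δ ≈ 0.750, b = sin(fδ)/sin δ ≈ 0.428.
p = a·p₁ + b·p₂ ≈ (-0.875, 0.449, 0.183); φ = arcsin(p_z) ≈ 10.55°, λ = atan2(p_y, p_x) ≈ 152.83°.

≈ 11°N, 153°E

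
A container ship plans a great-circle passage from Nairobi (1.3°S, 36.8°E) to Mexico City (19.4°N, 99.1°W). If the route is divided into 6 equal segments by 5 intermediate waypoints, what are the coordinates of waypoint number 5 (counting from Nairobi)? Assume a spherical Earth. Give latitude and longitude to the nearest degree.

Write both endpoints as unit vectors p₁, p₂ with components (cos φ cos λ, cos φ sin λ, sin φ).
The central angle between the endpoints is δ = arccos(p₁·p₂) ≈ 2.325 rad (133.2°).
Interpolate at f = 5/6 with slerp weights a = sin((1−f)δ)/sin δ ≈ 0.518, b = sin(fδ)/sin δ ≈ 1.281.
p = a·p₁ + b·p₂ ≈ (0.224, -0.882, 0.414); φ = arcsin(p_z) ≈ 24.44°, λ = atan2(p_y, p_x) ≈ -75.76°.

≈ (24°N, 76°W)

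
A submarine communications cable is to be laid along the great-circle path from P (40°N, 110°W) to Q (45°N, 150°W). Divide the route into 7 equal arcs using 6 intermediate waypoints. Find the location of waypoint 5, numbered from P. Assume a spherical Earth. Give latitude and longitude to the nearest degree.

Write both endpoints as unit vectors p₁, p₂ with components (cos φ cos λ, cos φ sin λ, sin φ).
The central angle between the endpoints is δ = arccos(p₁·p₂) ≈ 0.517 rad (29.6°).
Interpolate at f = 5/7 with slerp weights a = sin((1−f)δ)/sin δ ≈ 0.298, b = sin(fδ)/sin δ ≈ 0.730.
p = a·p₁ + b·p₂ ≈ (-0.525, -0.473, 0.708); φ = arcsin(p_z) ≈ 45.05°, λ = atan2(p_y, p_x) ≈ -138.02°.

≈ (45°N, 138°W)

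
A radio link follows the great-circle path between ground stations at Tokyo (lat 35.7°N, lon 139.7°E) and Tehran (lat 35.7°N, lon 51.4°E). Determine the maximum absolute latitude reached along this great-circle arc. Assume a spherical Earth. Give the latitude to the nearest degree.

≈ 45°N

The great circle lies in the plane with unit normal n̂ = (p₁ × p₂)/|p₁ × p₂|.
Here n̂_z ≈ -0.707; the vertex latitude is φ_max = arccos|n̂_z| ≈ 45.0°.
Check via Clairaut: cos φ_max = |cos φ₁| · sin C = cos(35.7°)·sin(60.5°) ≈ 0.707, again giving ≈ 45.0°.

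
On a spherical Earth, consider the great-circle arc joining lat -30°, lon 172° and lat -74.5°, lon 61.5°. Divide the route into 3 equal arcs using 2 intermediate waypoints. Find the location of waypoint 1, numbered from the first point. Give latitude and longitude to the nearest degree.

Write both endpoints as unit vectors p₁, p₂ with components (cos φ cos λ, cos φ sin λ, sin φ).
The central angle between the endpoints is δ = arccos(p₁·p₂) ≈ 1.158 rad (66.4°).
Interpolate at f = 1/3 with slerp weights a = sin((1−f)δ)/sin δ ≈ 0.762, b = sin(fδ)/sin δ ≈ 0.411.
p = a·p₁ + b·p₂ ≈ (-0.601, 0.188, -0.777); φ = arcsin(p_z) ≈ -50.98°, λ = atan2(p_y, p_x) ≈ 162.59°.

≈ lat -51°, lon 163°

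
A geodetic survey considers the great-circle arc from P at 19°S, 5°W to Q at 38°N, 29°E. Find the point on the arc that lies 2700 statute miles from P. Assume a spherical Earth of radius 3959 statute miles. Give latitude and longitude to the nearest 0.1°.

≈ 15.6°N, 13.5°E

Convert each endpoint to a unit vector on the sphere (x = cos φ cos λ, y = cos φ sin λ, z = sin φ).
The central angle between the endpoints is δ = arccos(p₁·p₂) ≈ 1.140 rad (65.3°). The total great-circle distance is δ·R ≈ 1.140 × 3959 ≈ 4515 mi, so the target fraction is f = 2700/4515 ≈ 0.598.
Interpolate at f ≈ 0.598 with slerp weights a = sin((1−f)δ)/sin δ ≈ 0.487, b = sin(fδ)/sin δ ≈ 0.694.
p = a·p₁ + b·p₂ ≈ (0.937, 0.225, 0.269); φ = arcsin(p_z) ≈ 15.58°, λ = atan2(p_y, p_x) ≈ 13.50°.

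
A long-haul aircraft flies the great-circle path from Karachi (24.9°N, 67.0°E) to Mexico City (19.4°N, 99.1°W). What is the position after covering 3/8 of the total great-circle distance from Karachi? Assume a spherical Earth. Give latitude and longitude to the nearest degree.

Convert each endpoint to a unit vector on the sphere (x = cos φ cos λ, y = cos φ sin λ, z = sin φ).
The central angle between the endpoints is δ = arccos(p₁·p₂) ≈ 2.333 rad (133.7°).
Interpolate at f = 3/8 with slerp weights a = sin((1−f)δ)/sin δ ≈ 1.374, b = sin(fδ)/sin δ ≈ 1.061.
p = a·p₁ + b·p₂ ≈ (0.329, 0.159, 0.931); φ = arcsin(p_z) ≈ 68.59°, λ = atan2(p_y, p_x) ≈ 25.79°.

≈ 69°N, 26°E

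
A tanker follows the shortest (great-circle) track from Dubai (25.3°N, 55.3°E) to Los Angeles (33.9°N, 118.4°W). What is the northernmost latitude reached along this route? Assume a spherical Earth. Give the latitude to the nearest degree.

The great circle lies in the plane with unit normal n̂ = (p₁ × p₂)/|p₁ × p₂|.
Here n̂_z ≈ -0.096; the vertex latitude is φ_max = arccos|n̂_z| ≈ 84.5°.
Check via Clairaut: cos φ_max = |cos φ₁| · sin C = cos(25.3°)·sin(6.1°) ≈ 0.096, again giving ≈ 84.5°.

≈ 85°N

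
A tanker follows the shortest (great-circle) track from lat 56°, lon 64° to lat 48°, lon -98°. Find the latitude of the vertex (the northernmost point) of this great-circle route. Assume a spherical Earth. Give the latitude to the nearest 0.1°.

The great circle lies in the plane with unit normal n̂ = (p₁ × p₂)/|p₁ × p₂|.
Here n̂_z ≈ -0.120; the vertex latitude is φ_max = arccos|n̂_z| ≈ 83.1°.
Check via Clairaut: cos φ_max = |cos φ₁| · sin C = cos(56.0°)·sin(12.4°) ≈ 0.120, again giving ≈ 83.1°.

≈ 83.1°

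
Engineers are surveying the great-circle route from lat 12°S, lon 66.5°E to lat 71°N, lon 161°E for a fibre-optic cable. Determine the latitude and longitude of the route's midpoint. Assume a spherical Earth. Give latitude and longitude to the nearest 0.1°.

≈ lat 36.2°N, lon 85.3°E

Convert each endpoint to a unit vector on the sphere (x = cos φ cos λ, y = cos φ sin λ, z = sin φ).
The central angle between the endpoints is δ = arccos(p₁·p₂) ≈ 1.794 rad (102.8°).
Interpolate at f = 1/2 with slerp weights a = sin((1−f)δ)/sin δ ≈ 0.801, b = sin(fδ)/sin δ ≈ 0.801.
p = a·p₁ + b·p₂ ≈ (0.066, 0.804, 0.591); φ = arcsin(p_z) ≈ 36.24°, λ = atan2(p_y, p_x) ≈ 85.31°.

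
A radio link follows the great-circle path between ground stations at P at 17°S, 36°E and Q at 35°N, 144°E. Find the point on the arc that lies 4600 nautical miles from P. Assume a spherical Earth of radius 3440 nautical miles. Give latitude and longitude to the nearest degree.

Convert each endpoint to a unit vector on the sphere (x = cos φ cos λ, y = cos φ sin λ, z = sin φ).
The central angle between the endpoints is δ = arccos(p₁·p₂) ≈ 1.993 rad (114.2°). The total great-circle distance is δ·R ≈ 1.993 × 3440 ≈ 6856 nmi, so the target fraction is f = 4600/6856 ≈ 0.671.
Interpolate at f ≈ 0.671 with slerp weights a = sin((1−f)δ)/sin δ ≈ 0.668, b = sin(fδ)/sin δ ≈ 1.066.
p = a·p₁ + b·p₂ ≈ (-0.190, 0.889, 0.416); φ = arcsin(p_z) ≈ 24.60°, λ = atan2(p_y, p_x) ≈ 102.04°.

≈ 25°N, 102°E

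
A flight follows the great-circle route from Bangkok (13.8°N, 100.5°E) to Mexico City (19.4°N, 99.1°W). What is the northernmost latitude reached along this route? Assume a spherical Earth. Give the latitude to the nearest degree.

The great circle lies in the plane with unit normal n̂ = (p₁ × p₂)/|p₁ × p₂|.
Here n̂_z ≈ +0.495; the vertex latitude is φ_max = arccos|n̂_z| ≈ 60.4°.
Check via Clairaut: cos φ_max = |cos φ₁| · sin C = cos(13.8°)·sin(30.6°) ≈ 0.495, again giving ≈ 60.4°.

≈ 60°N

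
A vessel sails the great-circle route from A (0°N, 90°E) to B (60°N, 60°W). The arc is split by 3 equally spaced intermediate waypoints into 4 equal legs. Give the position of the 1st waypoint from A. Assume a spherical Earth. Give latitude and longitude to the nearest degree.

≈ (28°N, 81°E)

Write both endpoints as unit vectors p₁, p₂ with components (cos φ cos λ, cos φ sin λ, sin φ).
The central angle between the endpoints is δ = arccos(p₁·p₂) ≈ 2.019 rad (115.7°).
Interpolate at f = 1/4 with slerp weights a = sin((1−f)δ)/sin δ ≈ 1.108, b = sin(fδ)/sin δ ≈ 0.536.
p = a·p₁ + b·p₂ ≈ (0.134, 0.875, 0.465); φ = arcsin(p_z) ≈ 27.68°, λ = atan2(p_y, p_x) ≈ 81.29°.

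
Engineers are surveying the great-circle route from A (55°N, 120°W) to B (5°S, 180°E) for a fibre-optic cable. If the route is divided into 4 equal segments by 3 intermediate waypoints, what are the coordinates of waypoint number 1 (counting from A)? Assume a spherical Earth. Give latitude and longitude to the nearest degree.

From cos δ = sin φ₁ sin φ₂ + cos φ₁ cos φ₂ cos Δλ, the central angle is δ ≈ 1.355 rad (77.6°).
Interpolate at f = 1/4 with slerp weights a = sin((1−f)δ)/sin δ ≈ 0.870, b = sin(fδ)/sin δ ≈ 0.340.
p = a·p₁ + b·p₂ ≈ (-0.588, -0.432, 0.683); φ = arcsin(p_z) ≈ 43.10°, λ = atan2(p_y, p_x) ≈ -143.70°.

≈ (43°N, 144°W)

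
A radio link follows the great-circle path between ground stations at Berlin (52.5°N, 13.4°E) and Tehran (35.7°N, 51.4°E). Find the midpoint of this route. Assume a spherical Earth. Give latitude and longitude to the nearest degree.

The haversine formula gives a central angle δ ≈ 0.550 rad (31.5°) between the endpoints.
Interpolate at f = 1/2 with slerp weights a = sin((1−f)δ)/sin δ ≈ 0.520, b = sin(fδ)/sin δ ≈ 0.520.
p = a·p₁ + b·p₂ ≈ (0.571, 0.403, 0.715); φ = arcsin(p_z) ≈ 45.67°, λ = atan2(p_y, p_x) ≈ 35.22°.

≈ 46°N, 35°E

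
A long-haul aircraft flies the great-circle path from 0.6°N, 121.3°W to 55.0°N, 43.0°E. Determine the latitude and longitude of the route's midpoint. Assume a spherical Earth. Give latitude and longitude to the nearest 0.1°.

Write both endpoints as unit vectors p₁, p₂ with components (cos φ cos λ, cos φ sin λ, sin φ).
The central angle between the endpoints is δ = arccos(p₁·p₂) ≈ 2.145 rad (122.9°).
Interpolate at f = 1/2 with slerp weights a = sin((1−f)δ)/sin δ ≈ 1.047, b = sin(fδ)/sin δ ≈ 1.047.
p = a·p₁ + b·p₂ ≈ (-0.105, -0.485, 0.868); φ = arcsin(p_z) ≈ 60.26°, λ = atan2(p_y, p_x) ≈ -102.18°.

≈ 60.3°N, 102.2°W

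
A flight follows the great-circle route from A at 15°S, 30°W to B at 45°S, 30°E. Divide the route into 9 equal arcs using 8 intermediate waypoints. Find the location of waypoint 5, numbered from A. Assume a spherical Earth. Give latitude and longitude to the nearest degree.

≈ 35°S, 2°W

Write both endpoints as unit vectors p₁, p₂ with components (cos φ cos λ, cos φ sin λ, sin φ).
The central angle between the endpoints is δ = arccos(p₁·p₂) ≈ 1.019 rad (58.4°).
Interpolate at f = 5/9 with slerp weights a = sin((1−f)δ)/sin δ ≈ 0.514, b = sin(fδ)/sin δ ≈ 0.630.
p = a·p₁ + b·p₂ ≈ (0.815, -0.025, -0.578); φ = arcsin(p_z) ≈ -35.33°, λ = atan2(p_y, p_x) ≈ -1.79°.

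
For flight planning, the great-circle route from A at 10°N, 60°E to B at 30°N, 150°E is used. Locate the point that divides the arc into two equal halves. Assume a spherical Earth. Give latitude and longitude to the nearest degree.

Write both endpoints as unit vectors p₁, p₂ with components (cos φ cos λ, cos φ sin λ, sin φ).
The central angle between the endpoints is δ = arccos(p₁·p₂) ≈ 1.484 rad (85.0°).
Interpolate at f = 1/2 with slerp weights a = sin((1−f)δ)/sin δ ≈ 0.678, b = sin(fδ)/sin δ ≈ 0.678.
p = a·p₁ + b·p₂ ≈ (-0.175, 0.872, 0.457); φ = arcsin(p_z) ≈ 27.19°, λ = atan2(p_y, p_x) ≈ 101.33°.

≈ 27°N, 101°E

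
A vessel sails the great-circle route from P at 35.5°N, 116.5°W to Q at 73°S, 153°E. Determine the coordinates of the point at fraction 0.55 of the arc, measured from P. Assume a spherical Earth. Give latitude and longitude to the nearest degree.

≈ 29°S, 139°W

Convert each endpoint to a unit vector on the sphere (x = cos φ cos λ, y = cos φ sin λ, z = sin φ).
The central angle between the endpoints is δ = arccos(p₁·p₂) ≈ 2.162 rad (123.9°).
Interpolate at f = 0.55 with slerp weights a = sin((1−f)δ)/sin δ ≈ 0.996, b = sin(fδ)/sin δ ≈ 1.118.
p = a·p₁ + b·p₂ ≈ (-0.653, -0.577, -0.491); φ = arcsin(p_z) ≈ -29.40°, λ = atan2(p_y, p_x) ≈ -138.53°.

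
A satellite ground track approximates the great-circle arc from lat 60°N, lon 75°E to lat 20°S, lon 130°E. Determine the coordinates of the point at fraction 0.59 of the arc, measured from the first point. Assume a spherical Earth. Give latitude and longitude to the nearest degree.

≈ lat 15°N, lon 115°E

The haversine formula gives a central angle δ ≈ 1.598 rad (91.5°) between the endpoints.
Interpolate at f = 0.59 with slerp weights a = sin((1−f)δ)/sin δ ≈ 0.609, b = sin(fδ)/sin δ ≈ 0.809.
p = a·p₁ + b·p₂ ≈ (-0.410, 0.877, 0.251); φ = arcsin(p_z) ≈ 14.53°, λ = atan2(p_y, p_x) ≈ 115.06°.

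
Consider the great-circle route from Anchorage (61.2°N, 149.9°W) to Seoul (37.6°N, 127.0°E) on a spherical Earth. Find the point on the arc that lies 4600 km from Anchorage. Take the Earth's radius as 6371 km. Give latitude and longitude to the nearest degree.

The haversine formula gives a central angle δ ≈ 0.951 rad (54.5°) between the endpoints. The total great-circle distance is δ·R ≈ 0.951 × 6371 ≈ 6061 km, so the target fraction is f = 4600/6061 ≈ 0.759.
Interpolate at f ≈ 0.759 with slerp weights a = sin((1−f)δ)/sin δ ≈ 0.279, b = sin(fδ)/sin δ ≈ 0.812.
p = a·p₁ + b·p₂ ≈ (-0.503, 0.446, 0.740); φ = arcsin(p_z) ≈ 47.73°, λ = atan2(p_y, p_x) ≈ 138.45°.

≈ 48°N, 138°E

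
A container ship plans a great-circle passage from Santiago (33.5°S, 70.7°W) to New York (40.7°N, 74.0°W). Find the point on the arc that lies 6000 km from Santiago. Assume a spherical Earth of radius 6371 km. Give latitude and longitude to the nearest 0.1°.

Write both endpoints as unit vectors p₁, p₂ with components (cos φ cos λ, cos φ sin λ, sin φ).
The central angle between the endpoints is δ = arccos(p₁·p₂) ≈ 1.296 rad (74.3°). The total great-circle distance is δ·R ≈ 1.296 × 6371 ≈ 8258 km, so the target fraction is f = 6000/8258 ≈ 0.727.
Interpolate at f ≈ 0.727 with slerp weights a = sin((1−f)δ)/sin δ ≈ 0.361, b = sin(fδ)/sin δ ≈ 0.840.
p = a·p₁ + b·p₂ ≈ (0.275, -0.896, 0.349); φ = arcsin(p_z) ≈ 20.42°, λ = atan2(p_y, p_x) ≈ -72.94°.

≈ 20.4°N, 72.9°W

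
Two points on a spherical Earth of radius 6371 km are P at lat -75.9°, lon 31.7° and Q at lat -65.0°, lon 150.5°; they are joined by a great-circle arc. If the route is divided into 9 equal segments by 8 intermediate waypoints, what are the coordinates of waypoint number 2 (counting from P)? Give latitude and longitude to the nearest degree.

≈ lat -80°, lon 62°

From cos δ = sin φ₁ sin φ₂ + cos φ₁ cos φ₂ cos Δλ, the central angle is δ ≈ 0.593 rad (34.0°).
Interpolate at f = 2/9 with slerp weights a = sin((1−f)δ)/sin δ ≈ 0.796, b = sin(fδ)/sin δ ≈ 0.235.
p = a·p₁ + b·p₂ ≈ (0.079, 0.151, -0.985); φ = arcsin(p_z) ≈ -80.21°, λ = atan2(p_y, p_x) ≈ 62.49°.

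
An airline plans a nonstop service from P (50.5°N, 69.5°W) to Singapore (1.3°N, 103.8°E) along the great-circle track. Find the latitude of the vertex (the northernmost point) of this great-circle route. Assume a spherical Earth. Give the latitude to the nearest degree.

The great circle lies in the plane with unit normal n̂ = (p₁ × p₂)/|p₁ × p₂|.
Here n̂_z ≈ +0.094; the vertex latitude is φ_max = arccos|n̂_z| ≈ 84.6°.
Check via Clairaut: cos φ_max = |cos φ₁| · sin C = cos(50.5°)·sin(8.5°) ≈ 0.094, again giving ≈ 84.6°.

≈ 85°N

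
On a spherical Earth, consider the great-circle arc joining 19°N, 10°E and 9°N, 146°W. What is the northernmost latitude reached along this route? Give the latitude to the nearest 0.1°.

≈ 50.5°N

The great circle lies in the plane with unit normal n̂ = (p₁ × p₂)/|p₁ × p₂|.
Here n̂_z ≈ -0.636; the vertex latitude is φ_max = arccos|n̂_z| ≈ 50.5°.
Check via Clairaut: cos φ_max = |cos φ₁| · sin C = cos(19.0°)·sin(42.3°) ≈ 0.636, again giving ≈ 50.5°.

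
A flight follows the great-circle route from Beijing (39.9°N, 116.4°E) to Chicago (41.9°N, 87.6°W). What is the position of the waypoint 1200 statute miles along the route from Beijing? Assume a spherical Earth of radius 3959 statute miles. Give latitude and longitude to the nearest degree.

≈ 56°N, 126°E

The haversine formula gives a central angle δ ≈ 1.664 rad (95.4°) between the endpoints. The total great-circle distance is δ·R ≈ 1.664 × 3959 ≈ 6589 mi, so the target fraction is f = 1200/6589 ≈ 0.182.
Interpolate at f ≈ 0.182 with slerp weights a = sin((1−f)δ)/sin δ ≈ 0.982, b = sin(fδ)/sin δ ≈ 0.300.
p = a·p₁ + b·p₂ ≈ (-0.326, 0.452, 0.830); φ = arcsin(p_z) ≈ 56.14°, λ = atan2(p_y, p_x) ≈ 125.77°.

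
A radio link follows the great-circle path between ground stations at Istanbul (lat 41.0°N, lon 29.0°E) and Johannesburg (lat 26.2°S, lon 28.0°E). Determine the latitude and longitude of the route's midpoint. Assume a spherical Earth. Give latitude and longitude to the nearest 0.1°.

From cos δ = sin φ₁ sin φ₂ + cos φ₁ cos φ₂ cos Δλ, the central angle is δ ≈ 1.173 rad (67.2°).
Interpolate at f = 1/2 with slerp weights a = sin((1−f)δ)/sin δ ≈ 0.600, b = sin(fδ)/sin δ ≈ 0.600.
p = a·p₁ + b·p₂ ≈ (0.872, 0.473, 0.129); φ = arcsin(p_z) ≈ 7.40°, λ = atan2(p_y, p_x) ≈ 28.46°.

≈ lat 7.4°N, lon 28.5°E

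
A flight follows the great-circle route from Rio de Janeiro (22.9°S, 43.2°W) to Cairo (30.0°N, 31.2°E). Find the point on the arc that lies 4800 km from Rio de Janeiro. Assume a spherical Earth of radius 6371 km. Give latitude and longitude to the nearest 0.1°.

The haversine formula gives a central angle δ ≈ 1.551 rad (88.9°) between the endpoints. The total great-circle distance is δ·R ≈ 1.551 × 6371 ≈ 9880 km, so the target fraction is f = 4800/9880 ≈ 0.486.
Interpolate at f ≈ 0.486 with slerp weights a = sin((1−f)δ)/sin δ ≈ 0.716, b = sin(fδ)/sin δ ≈ 0.684.
p = a·p₁ + b·p₂ ≈ (0.987, -0.144, 0.064); φ = arcsin(p_z) ≈ 3.65°, λ = atan2(p_y, p_x) ≈ -8.32°.

≈ (3.6°N, 8.3°W)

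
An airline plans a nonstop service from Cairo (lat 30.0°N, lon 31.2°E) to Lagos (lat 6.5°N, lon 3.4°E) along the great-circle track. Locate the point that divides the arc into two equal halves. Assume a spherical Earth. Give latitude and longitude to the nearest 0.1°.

≈ lat 18.8°N, lon 16.3°E

Write both endpoints as unit vectors p₁, p₂ with components (cos φ cos λ, cos φ sin λ, sin φ).
The central angle between the endpoints is δ = arccos(p₁·p₂) ≈ 0.613 rad (35.1°).
Interpolate at f = 1/2 with slerp weights a = sin((1−f)δ)/sin δ ≈ 0.524, b = sin(fδ)/sin δ ≈ 0.524.
p = a·p₁ + b·p₂ ≈ (0.909, 0.266, 0.322); φ = arcsin(p_z) ≈ 18.76°, λ = atan2(p_y, p_x) ≈ 16.33°.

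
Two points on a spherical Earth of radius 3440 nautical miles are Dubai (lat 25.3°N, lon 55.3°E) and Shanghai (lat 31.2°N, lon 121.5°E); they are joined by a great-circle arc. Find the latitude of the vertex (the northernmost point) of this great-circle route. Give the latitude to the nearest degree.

≈ 33°N

The great circle lies in the plane with unit normal n̂ = (p₁ × p₂)/|p₁ × p₂|.
Here n̂_z ≈ +0.837; the vertex latitude is φ_max = arccos|n̂_z| ≈ 33.2°.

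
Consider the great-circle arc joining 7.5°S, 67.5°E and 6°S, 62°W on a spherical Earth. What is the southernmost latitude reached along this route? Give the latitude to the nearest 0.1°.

The great circle lies in the plane with unit normal n̂ = (p₁ × p₂)/|p₁ × p₂|.
Here n̂_z ≈ -0.963; the vertex latitude is φ_max = arccos|n̂_z| ≈ 15.5°.

≈ 15.5°S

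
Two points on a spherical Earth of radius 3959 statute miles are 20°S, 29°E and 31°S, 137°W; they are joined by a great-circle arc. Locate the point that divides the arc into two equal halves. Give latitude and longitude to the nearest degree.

The haversine formula gives a central angle δ ≈ 2.221 rad (127.3°) between the endpoints.
Interpolate at f = 1/2 with slerp weights a = sin((1−f)δ)/sin δ ≈ 1.126, b = sin(fδ)/sin δ ≈ 1.126.
p = a·p₁ + b·p₂ ≈ (0.219, -0.145, -0.965); φ = arcsin(p_z) ≈ -74.74°, λ = atan2(p_y, p_x) ≈ -33.49°.

≈ 75°S, 33°W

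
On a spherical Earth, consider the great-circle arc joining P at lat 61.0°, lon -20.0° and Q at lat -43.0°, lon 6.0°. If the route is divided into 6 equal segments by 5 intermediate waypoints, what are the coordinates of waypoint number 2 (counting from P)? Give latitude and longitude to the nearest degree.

≈ lat 27°, lon -8°

Convert each endpoint to a unit vector on the sphere (x = cos φ cos λ, y = cos φ sin λ, z = sin φ).
The central angle between the endpoints is δ = arccos(p₁·p₂) ≈ 1.852 rad (106.1°).
Interpolate at f = 2/6 with slerp weights a = sin((1−f)δ)/sin δ ≈ 0.983, b = sin(fδ)/sin δ ≈ 0.603.
p = a·p₁ + b·p₂ ≈ (0.886, -0.117, 0.449); φ = arcsin(p_z) ≈ 26.65°, λ = atan2(p_y, p_x) ≈ -7.51°.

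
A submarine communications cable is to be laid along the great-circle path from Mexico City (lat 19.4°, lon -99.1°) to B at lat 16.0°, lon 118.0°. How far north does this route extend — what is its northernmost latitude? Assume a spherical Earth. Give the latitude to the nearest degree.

≈ 45°

The great circle lies in the plane with unit normal n̂ = (p₁ × p₂)/|p₁ × p₂|.
Here n̂_z ≈ -0.705; the vertex latitude is φ_max = arccos|n̂_z| ≈ 45.1°.
Check via Clairaut: cos φ_max = |cos φ₁| · sin C = cos(19.4°)·sin(48.4°) ≈ 0.705, again giving ≈ 45.1°.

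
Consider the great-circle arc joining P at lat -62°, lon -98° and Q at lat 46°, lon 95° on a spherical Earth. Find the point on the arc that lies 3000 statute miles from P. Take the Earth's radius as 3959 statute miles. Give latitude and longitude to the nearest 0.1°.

≈ lat -66.6°, lon 145.2°

Convert each endpoint to a unit vector on the sphere (x = cos φ cos λ, y = cos φ sin λ, z = sin φ).
The central angle between the endpoints is δ = arccos(p₁·p₂) ≈ 2.833 rad (162.3°). The total great-circle distance is δ·R ≈ 2.833 × 3959 ≈ 11218 mi, so the target fraction is f = 3000/11218 ≈ 0.267.
Interpolate at f ≈ 0.267 with slerp weights a = sin((1−f)δ)/sin δ ≈ 2.886, b = sin(fδ)/sin δ ≈ 2.266.
p = a·p₁ + b·p₂ ≈ (-0.326, 0.227, -0.918); φ = arcsin(p_z) ≈ -66.62°, λ = atan2(p_y, p_x) ≈ 145.17°.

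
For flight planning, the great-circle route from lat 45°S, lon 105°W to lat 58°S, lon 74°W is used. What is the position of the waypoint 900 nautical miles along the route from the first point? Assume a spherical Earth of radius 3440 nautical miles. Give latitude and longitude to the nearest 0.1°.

Write both endpoints as unit vectors p₁, p₂ with components (cos φ cos λ, cos φ sin λ, sin φ).
The central angle between the endpoints is δ = arccos(p₁·p₂) ≈ 0.401 rad (22.9°). The total great-circle distance is δ·R ≈ 0.401 × 3440 ≈ 1378 nmi, so the target fraction is f = 900/1378 ≈ 0.653.
Interpolate at f ≈ 0.653 with slerp weights a = sin((1−f)δ)/sin δ ≈ 0.355, b = sin(fδ)/sin δ ≈ 0.663.
p = a·p₁ + b·p₂ ≈ (0.032, -0.580, -0.814); φ = arcsin(p_z) ≈ -54.46°, λ = atan2(p_y, p_x) ≈ -86.85°.

≈ lat 54.5°S, lon 86.9°W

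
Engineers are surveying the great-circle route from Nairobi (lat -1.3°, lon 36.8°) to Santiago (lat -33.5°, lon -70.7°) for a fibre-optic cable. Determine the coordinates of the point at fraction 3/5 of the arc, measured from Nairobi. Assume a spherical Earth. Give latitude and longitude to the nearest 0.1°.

≈ lat -31.2°, lon -21.2°

Convert each endpoint to a unit vector on the sphere (x = cos φ cos λ, y = cos φ sin λ, z = sin φ).
The central angle between the endpoints is δ = arccos(p₁·p₂) ≈ 1.811 rad (103.8°).
Interpolate at f = 3/5 with slerp weights a = sin((1−f)δ)/sin δ ≈ 0.682, b = sin(fδ)/sin δ ≈ 0.911.
p = a·p₁ + b·p₂ ≈ (0.797, -0.309, -0.518); φ = arcsin(p_z) ≈ -31.23°, λ = atan2(p_y, p_x) ≈ -21.15°.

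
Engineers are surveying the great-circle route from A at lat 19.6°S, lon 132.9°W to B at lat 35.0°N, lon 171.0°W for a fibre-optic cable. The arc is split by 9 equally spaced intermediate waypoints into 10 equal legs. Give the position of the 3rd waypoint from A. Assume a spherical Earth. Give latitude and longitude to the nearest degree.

The haversine formula gives a central angle δ ≈ 1.143 rad (65.5°) between the endpoints.
Interpolate at f = 3/10 with slerp weights a = sin((1−f)δ)/sin δ ≈ 0.788, b = sin(fδ)/sin δ ≈ 0.370.
p = a·p₁ + b·p₂ ≈ (-0.805, -0.591, -0.053); φ = arcsin(p_z) ≈ -3.01°, λ = atan2(p_y, p_x) ≈ -143.68°.

≈ lat 3°S, lon 144°W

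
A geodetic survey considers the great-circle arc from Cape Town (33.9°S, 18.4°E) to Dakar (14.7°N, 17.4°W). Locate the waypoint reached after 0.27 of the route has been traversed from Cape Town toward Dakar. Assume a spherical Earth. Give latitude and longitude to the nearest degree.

The haversine formula gives a central angle δ ≈ 1.036 rad (59.4°) between the endpoints.
Interpolate at f = 0.27 with slerp weights a = sin((1−f)δ)/sin δ ≈ 0.798, b = sin(fδ)/sin δ ≈ 0.321.
p = a·p₁ + b·p₂ ≈ (0.924, 0.116, -0.363); φ = arcsin(p_z) ≈ -21.31°, λ = atan2(p_y, p_x) ≈ 7.16°.

≈ (21°S, 7°E)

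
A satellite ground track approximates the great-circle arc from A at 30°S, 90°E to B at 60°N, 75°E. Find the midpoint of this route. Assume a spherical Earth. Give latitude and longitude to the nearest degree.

≈ 15°N, 85°E

Write both endpoints as unit vectors p₁, p₂ with components (cos φ cos λ, cos φ sin λ, sin φ).
The central angle between the endpoints is δ = arccos(p₁·p₂) ≈ 1.586 rad (90.8°).
Interpolate at f = 1/2 with slerp weights a = sin((1−f)δ)/sin δ ≈ 0.712, b = sin(fδ)/sin δ ≈ 0.712.
p = a·p₁ + b·p₂ ≈ (0.092, 0.961, 0.261); φ = arcsin(p_z) ≈ 15.11°, λ = atan2(p_y, p_x) ≈ 84.52°.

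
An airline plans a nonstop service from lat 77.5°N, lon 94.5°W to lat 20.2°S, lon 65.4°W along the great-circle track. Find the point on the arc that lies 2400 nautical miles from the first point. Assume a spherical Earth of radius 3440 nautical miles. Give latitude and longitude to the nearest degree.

From cos δ = sin φ₁ sin φ₂ + cos φ₁ cos φ₂ cos Δλ, the central angle is δ ≈ 1.731 rad (99.2°). The total great-circle distance is δ·R ≈ 1.731 × 3440 ≈ 5955 nmi, so the target fraction is f = 2400/5955 ≈ 0.403.
Interpolate at f ≈ 0.403 with slerp weights a = sin((1−f)δ)/sin δ ≈ 0.870, b = sin(fδ)/sin δ ≈ 0.651.
p = a·p₁ + b·p₂ ≈ (0.239, -0.743, 0.625); φ = arcsin(p_z) ≈ 38.67°, λ = atan2(p_y, p_x) ≈ -72.14°.

≈ lat 39°N, lon 72°W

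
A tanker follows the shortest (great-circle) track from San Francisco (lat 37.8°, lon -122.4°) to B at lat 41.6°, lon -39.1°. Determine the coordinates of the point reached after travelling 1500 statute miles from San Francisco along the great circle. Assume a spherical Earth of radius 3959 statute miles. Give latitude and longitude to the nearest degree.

≈ lat 47°, lon -95°

Write both endpoints as unit vectors p₁, p₂ with components (cos φ cos λ, cos φ sin λ, sin φ).
The central angle between the endpoints is δ = arccos(p₁·p₂) ≈ 1.075 rad (61.6°). The total great-circle distance is δ·R ≈ 1.075 × 3959 ≈ 4255 mi, so the target fraction is f = 1500/4255 ≈ 0.352.
Interpolate at f ≈ 0.352 with slerp weights a = sin((1−f)δ)/sin δ ≈ 0.729, b = sin(fδ)/sin δ ≈ 0.421.
p = a·p₁ + b·p₂ ≈ (-0.065, -0.685, 0.726); φ = arcsin(p_z) ≈ 46.55°, λ = atan2(p_y, p_x) ≈ -95.39°.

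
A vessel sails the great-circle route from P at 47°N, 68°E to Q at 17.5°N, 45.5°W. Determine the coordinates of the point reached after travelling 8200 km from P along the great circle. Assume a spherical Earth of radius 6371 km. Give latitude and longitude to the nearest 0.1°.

≈ 31.4°N, 32.0°W

Write both endpoints as unit vectors p₁, p₂ with components (cos φ cos λ, cos φ sin λ, sin φ).
The central angle between the endpoints is δ = arccos(p₁·p₂) ≈ 1.610 rad (92.3°). The total great-circle distance is δ·R ≈ 1.610 × 6371 ≈ 10259 km, so the target fraction is f = 8200/10259 ≈ 0.799.
Interpolate at f ≈ 0.799 with slerp weights a = sin((1−f)δ)/sin δ ≈ 0.318, b = sin(fδ)/sin δ ≈ 0.961.
p = a·p₁ + b·p₂ ≈ (0.723, -0.453, 0.521); φ = arcsin(p_z) ≈ 31.42°, λ = atan2(p_y, p_x) ≈ -32.03°.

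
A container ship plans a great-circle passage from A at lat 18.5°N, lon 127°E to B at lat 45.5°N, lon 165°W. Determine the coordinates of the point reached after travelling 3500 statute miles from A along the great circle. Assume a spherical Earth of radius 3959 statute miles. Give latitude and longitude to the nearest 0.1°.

≈ lat 44.1°N, lon 179.7°E

The haversine formula gives a central angle δ ≈ 1.075 rad (61.6°) between the endpoints. The total great-circle distance is δ·R ≈ 1.075 × 3959 ≈ 4258 mi, so the target fraction is f = 3500/4258 ≈ 0.822.
Interpolate at f ≈ 0.822 with slerp weights a = sin((1−f)δ)/sin δ ≈ 0.216, b = sin(fδ)/sin δ ≈ 0.879.
p = a·p₁ + b·p₂ ≈ (-0.718, 0.004, 0.696); φ = arcsin(p_z) ≈ 44.07°, λ = atan2(p_y, p_x) ≈ 179.66°.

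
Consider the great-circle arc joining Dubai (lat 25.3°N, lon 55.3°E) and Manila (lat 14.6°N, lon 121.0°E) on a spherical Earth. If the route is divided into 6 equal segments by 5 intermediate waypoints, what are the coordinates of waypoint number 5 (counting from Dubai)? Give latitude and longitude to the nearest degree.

The haversine formula gives a central angle δ ≈ 1.084 rad (62.1°) between the endpoints.
Interpolate at f = 5/6 with slerp weights a = sin((1−f)δ)/sin δ ≈ 0.203, b = sin(fδ)/sin δ ≈ 0.889.
p = a·p₁ + b·p₂ ≈ (-0.338, 0.888, 0.311); φ = arcsin(p_z) ≈ 18.11°, λ = atan2(p_y, p_x) ≈ 110.85°.

≈ lat 18°N, lon 111°E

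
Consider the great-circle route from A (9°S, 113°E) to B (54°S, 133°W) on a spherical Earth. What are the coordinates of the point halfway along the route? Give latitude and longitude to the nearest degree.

≈ (46°S, 149°E)

Convert each endpoint to a unit vector on the sphere (x = cos φ cos λ, y = cos φ sin λ, z = sin φ).
The central angle between the endpoints is δ = arccos(p₁·p₂) ≈ 1.681 rad (96.3°).
Interpolate at f = 1/2 with slerp weights a = sin((1−f)δ)/sin δ ≈ 0.749, b = sin(fδ)/sin δ ≈ 0.749.
p = a·p₁ + b·p₂ ≈ (-0.590, 0.359, -0.723); φ = arcsin(p_z) ≈ -46.34°, λ = atan2(p_y, p_x) ≈ 148.65°.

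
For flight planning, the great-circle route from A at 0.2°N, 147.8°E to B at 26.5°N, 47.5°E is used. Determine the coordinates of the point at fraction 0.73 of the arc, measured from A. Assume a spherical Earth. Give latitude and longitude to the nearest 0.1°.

≈ 25.6°N, 77.3°E

Write both endpoints as unit vectors p₁, p₂ with components (cos φ cos λ, cos φ sin λ, sin φ).
The central angle between the endpoints is δ = arccos(p₁·p₂) ≈ 1.730 rad (99.1°).
Interpolate at f = 0.73 with slerp weights a = sin((1−f)δ)/sin δ ≈ 0.456, b = sin(fδ)/sin δ ≈ 0.965.
p = a·p₁ + b·p₂ ≈ (0.198, 0.880, 0.432); φ = arcsin(p_z) ≈ 25.61°, λ = atan2(p_y, p_x) ≈ 77.34°.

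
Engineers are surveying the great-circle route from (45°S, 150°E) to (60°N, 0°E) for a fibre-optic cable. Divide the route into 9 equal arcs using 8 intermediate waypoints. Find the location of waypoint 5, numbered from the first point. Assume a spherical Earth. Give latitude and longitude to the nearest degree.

Convert each endpoint to a unit vector on the sphere (x = cos φ cos λ, y = cos φ sin λ, z = sin φ).
The central angle between the endpoints is δ = arccos(p₁·p₂) ≈ 2.735 rad (156.7°).
Interpolate at f = 5/9 with slerp weights a = sin((1−f)δ)/sin δ ≈ 2.372, b = sin(fδ)/sin δ ≈ 2.527.
p = a·p₁ + b·p₂ ≈ (-0.189, 0.839, 0.511); φ = arcsin(p_z) ≈ 30.72°, λ = atan2(p_y, p_x) ≈ 102.72°.

≈ (31°N, 103°E)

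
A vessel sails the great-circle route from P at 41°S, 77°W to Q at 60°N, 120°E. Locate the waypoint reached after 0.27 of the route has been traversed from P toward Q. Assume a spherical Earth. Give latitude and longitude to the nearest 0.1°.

≈ 0.7°S, 92.6°W

Write both endpoints as unit vectors p₁, p₂ with components (cos φ cos λ, cos φ sin λ, sin φ).
The central angle between the endpoints is δ = arccos(p₁·p₂) ≈ 2.763 rad (158.3°).
Interpolate at f = 0.27 with slerp weights a = sin((1−f)δ)/sin δ ≈ 2.438, b = sin(fδ)/sin δ ≈ 1.834.
p = a·p₁ + b·p₂ ≈ (-0.045, -0.999, -0.011); φ = arcsin(p_z) ≈ -0.65°, λ = atan2(p_y, p_x) ≈ -92.55°.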